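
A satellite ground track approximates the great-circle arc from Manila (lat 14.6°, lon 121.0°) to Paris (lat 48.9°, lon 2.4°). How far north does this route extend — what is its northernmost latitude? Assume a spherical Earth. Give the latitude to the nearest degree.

The great circle lies in the plane with unit normal n̂ = (p₁ × p₂)/|p₁ × p₂|.
Here n̂_z ≈ -0.562; the vertex latitude is φ_max = arccos|n̂_z| ≈ 55.8°.
Check via Clairaut: cos φ_max = |cos φ₁| · sin C = cos(14.6°)·sin(35.5°) ≈ 0.562, again giving ≈ 55.8°.

≈ 56°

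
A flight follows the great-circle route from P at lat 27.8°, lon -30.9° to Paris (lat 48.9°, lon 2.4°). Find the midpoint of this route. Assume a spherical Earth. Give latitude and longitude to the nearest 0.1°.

From cos δ = sin φ₁ sin φ₂ + cos φ₁ cos φ₂ cos Δλ, the central angle is δ ≈ 0.578 rad (33.1°).
Interpolate at f = 1/2 with slerp weights a = sin((1−f)δ)/sin δ ≈ 0.522, b = sin(fδ)/sin δ ≈ 0.522.
p = a·p₁ + b·p₂ ≈ (0.739, -0.223, 0.636); φ = arcsin(p_z) ≈ 39.52°, λ = atan2(p_y, p_x) ≈ -16.77°.

≈ lat 39.5°, lon -16.8°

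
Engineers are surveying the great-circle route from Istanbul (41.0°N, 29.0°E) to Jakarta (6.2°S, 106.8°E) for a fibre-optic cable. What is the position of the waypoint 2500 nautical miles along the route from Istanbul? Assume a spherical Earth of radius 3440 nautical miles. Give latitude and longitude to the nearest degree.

From cos δ = sin φ₁ sin φ₂ + cos φ₁ cos φ₂ cos Δλ, the central angle is δ ≈ 1.483 rad (85.0°). The total great-circle distance is δ·R ≈ 1.483 × 3440 ≈ 5101 nmi, so the target fraction is f = 2500/5101 ≈ 0.490.
Interpolate at f ≈ 0.490 with slerp weights a = sin((1−f)δ)/sin δ ≈ 0.689, b = sin(fδ)/sin δ ≈ 0.667.
p = a·p₁ + b·p₂ ≈ (0.263, 0.887, 0.380); φ = arcsin(p_z) ≈ 22.33°, λ = atan2(p_y, p_x) ≈ 73.48°.

≈ 22°N, 73°E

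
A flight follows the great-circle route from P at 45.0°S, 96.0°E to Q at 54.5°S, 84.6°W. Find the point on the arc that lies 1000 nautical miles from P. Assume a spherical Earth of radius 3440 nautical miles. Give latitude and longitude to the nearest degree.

≈ 62°S, 96°E

From cos δ = sin φ₁ sin φ₂ + cos φ₁ cos φ₂ cos Δλ, the central angle is δ ≈ 1.405 rad (80.5°). The total great-circle distance is δ·R ≈ 1.405 × 3440 ≈ 4833 nmi, so the target fraction is f = 1000/4833 ≈ 0.207.
Interpolate at f ≈ 0.207 with slerp weights a = sin((1−f)δ)/sin δ ≈ 0.910, b = sin(fδ)/sin δ ≈ 0.291.
p = a·p₁ + b·p₂ ≈ (-0.051, 0.472, -0.880); φ = arcsin(p_z) ≈ -61.66°, λ = atan2(p_y, p_x) ≈ 96.21°.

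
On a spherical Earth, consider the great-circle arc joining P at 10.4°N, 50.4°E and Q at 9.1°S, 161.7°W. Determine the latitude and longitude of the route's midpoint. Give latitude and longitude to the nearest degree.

Write both endpoints as unit vectors p₁, p₂ with components (cos φ cos λ, cos φ sin λ, sin φ).
The central angle between the endpoints is δ = arccos(p₁·p₂) ≈ 2.589 rad (148.3°).
Interpolate at f = 1/2 with slerp weights a = sin((1−f)δ)/sin δ ≈ 1.834, b = sin(fδ)/sin δ ≈ 1.834.
p = a·p₁ + b·p₂ ≈ (-0.569, 0.821, 0.041); φ = arcsin(p_z) ≈ 2.35°, λ = atan2(p_y, p_x) ≈ 124.74°.

≈ 2°N, 125°E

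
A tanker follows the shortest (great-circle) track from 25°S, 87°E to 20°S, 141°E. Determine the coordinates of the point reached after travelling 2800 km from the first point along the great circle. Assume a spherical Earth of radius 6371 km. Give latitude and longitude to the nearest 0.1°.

≈ 24.9°S, 114.8°E

The haversine formula gives a central angle δ ≈ 0.870 rad (49.8°) between the endpoints. The total great-circle distance is δ·R ≈ 0.870 × 6371 ≈ 5540 km, so the target fraction is f = 2800/5540 ≈ 0.505.
Interpolate at f ≈ 0.505 with slerp weights a = sin((1−f)δ)/sin δ ≈ 0.546, b = sin(fδ)/sin δ ≈ 0.557.
p = a·p₁ + b·p₂ ≈ (-0.381, 0.823, -0.421); φ = arcsin(p_z) ≈ -24.90°, λ = atan2(p_y, p_x) ≈ 114.82°.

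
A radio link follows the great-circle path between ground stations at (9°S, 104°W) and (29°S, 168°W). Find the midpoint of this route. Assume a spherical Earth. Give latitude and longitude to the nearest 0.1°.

Write both endpoints as unit vectors p₁, p₂ with components (cos φ cos λ, cos φ sin λ, sin φ).
The central angle between the endpoints is δ = arccos(p₁·p₂) ≈ 1.099 rad (63.0°).
Interpolate at f = 1/2 with slerp weights a = sin((1−f)δ)/sin δ ≈ 0.586, b = sin(fδ)/sin δ ≈ 0.586.
p = a·p₁ + b·p₂ ≈ (-0.642, -0.669, -0.376); φ = arcsin(p_z) ≈ -22.08°, λ = atan2(p_y, p_x) ≈ -133.83°.

≈ (22.1°S, 133.8°W)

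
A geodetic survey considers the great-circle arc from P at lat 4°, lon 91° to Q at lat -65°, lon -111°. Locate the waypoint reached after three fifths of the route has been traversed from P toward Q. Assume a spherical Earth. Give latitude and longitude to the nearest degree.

Write both endpoints as unit vectors p₁, p₂ with components (cos φ cos λ, cos φ sin λ, sin φ).
The central angle between the endpoints is δ = arccos(p₁·p₂) ≈ 2.042 rad (117.0°).
Interpolate at f = 3/5 with slerp weights a = sin((1−f)δ)/sin δ ≈ 0.818, b = sin(fδ)/sin δ ≈ 1.056.
p = a·p₁ + b·p₂ ≈ (-0.174, 0.399, -0.900); φ = arcsin(p_z) ≈ -64.17°, λ = atan2(p_y, p_x) ≈ 113.56°.

≈ lat -64°, lon 114°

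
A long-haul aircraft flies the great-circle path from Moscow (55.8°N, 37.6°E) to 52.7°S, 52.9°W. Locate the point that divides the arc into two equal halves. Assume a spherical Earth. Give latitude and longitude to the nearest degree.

Convert each endpoint to a unit vector on the sphere (x = cos φ cos λ, y = cos φ sin λ, z = sin φ).
The central angle between the endpoints is δ = arccos(p₁·p₂) ≈ 2.293 rad (131.4°).
Interpolate at f = 1/2 with slerp weights a = sin((1−f)δ)/sin δ ≈ 1.214, b = sin(fδ)/sin δ ≈ 1.214.
p = a·p₁ + b·p₂ ≈ (0.985, -0.170, 0.038); φ = arcsin(p_z) ≈ 2.20°, λ = atan2(p_y, p_x) ≈ -9.82°.

≈ 2°N, 10°W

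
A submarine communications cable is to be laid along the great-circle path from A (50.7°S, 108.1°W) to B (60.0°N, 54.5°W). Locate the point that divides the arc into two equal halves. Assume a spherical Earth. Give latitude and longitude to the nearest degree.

≈ (5°N, 85°W)

From cos δ = sin φ₁ sin φ₂ + cos φ₁ cos φ₂ cos Δλ, the central angle is δ ≈ 2.074 rad (118.8°).
Interpolate at f = 1/2 with slerp weights a = sin((1−f)δ)/sin δ ≈ 0.983, b = sin(fδ)/sin δ ≈ 0.983.
p = a·p₁ + b·p₂ ≈ (0.092, -0.992, 0.091); φ = arcsin(p_z) ≈ 5.20°, λ = atan2(p_y, p_x) ≈ -84.70°.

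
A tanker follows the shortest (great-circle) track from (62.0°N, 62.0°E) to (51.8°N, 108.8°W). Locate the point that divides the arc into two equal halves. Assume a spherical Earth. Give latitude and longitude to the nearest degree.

≈ (84°N, 83°W)

Write both endpoints as unit vectors p₁, p₂ with components (cos φ cos λ, cos φ sin λ, sin φ).
The central angle between the endpoints is δ = arccos(p₁·p₂) ≈ 1.151 rad (66.0°).
Interpolate at f = 1/2 with slerp weights a = sin((1−f)δ)/sin δ ≈ 0.596, b = sin(fδ)/sin δ ≈ 0.596.
p = a·p₁ + b·p₂ ≈ (0.013, -0.102, 0.995); φ = arcsin(p_z) ≈ 84.11°, λ = atan2(p_y, p_x) ≈ -82.96°.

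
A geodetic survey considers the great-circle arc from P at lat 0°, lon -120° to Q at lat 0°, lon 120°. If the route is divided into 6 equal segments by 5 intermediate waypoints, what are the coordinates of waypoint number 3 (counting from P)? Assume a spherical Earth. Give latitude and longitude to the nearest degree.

≈ lat 0°, lon 180°

The haversine formula gives a central angle δ ≈ 2.094 rad (120.0°) between the endpoints.
Interpolate at f = 3/6 with slerp weights a = sin((1−f)δ)/sin δ ≈ 1.000, b = sin(fδ)/sin δ ≈ 1.000.
p = a·p₁ + b·p₂ ≈ (-1.000, 0.000, 0.000); φ = arcsin(p_z) ≈ 0.00°, λ = atan2(p_y, p_x) ≈ 180.00°.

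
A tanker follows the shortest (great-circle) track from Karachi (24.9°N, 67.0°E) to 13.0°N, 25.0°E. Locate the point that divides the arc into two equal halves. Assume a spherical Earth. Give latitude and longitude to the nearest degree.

≈ 20°N, 45°E

From cos δ = sin φ₁ sin φ₂ + cos φ₁ cos φ₂ cos Δλ, the central angle is δ ≈ 0.720 rad (41.3°).
Interpolate at f = 1/2 with slerp weights a = sin((1−f)δ)/sin δ ≈ 0.534, b = sin(fδ)/sin δ ≈ 0.534.
p = a·p₁ + b·p₂ ≈ (0.661, 0.666, 0.345); φ = arcsin(p_z) ≈ 20.19°, λ = atan2(p_y, p_x) ≈ 45.21°.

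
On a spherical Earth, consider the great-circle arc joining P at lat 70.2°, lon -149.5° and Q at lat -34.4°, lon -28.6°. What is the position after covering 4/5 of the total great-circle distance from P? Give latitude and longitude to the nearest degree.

Write both endpoints as unit vectors p₁, p₂ with components (cos φ cos λ, cos φ sin λ, sin φ).
The central angle between the endpoints is δ = arccos(p₁·p₂) ≈ 2.312 rad (132.5°).
Interpolate at f = 4/5 with slerp weights a = sin((1−f)δ)/sin δ ≈ 0.605, b = sin(fδ)/sin δ ≈ 1.303.
p = a·p₁ + b·p₂ ≈ (0.768, -0.619, -0.167); φ = arcsin(p_z) ≈ -9.63°, λ = atan2(p_y, p_x) ≈ -38.87°.

≈ lat -10°, lon -39°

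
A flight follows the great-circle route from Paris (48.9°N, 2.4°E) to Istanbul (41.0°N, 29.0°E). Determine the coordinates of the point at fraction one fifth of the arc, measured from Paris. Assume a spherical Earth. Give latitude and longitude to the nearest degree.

≈ 48°N, 8°E

From cos δ = sin φ₁ sin φ₂ + cos φ₁ cos φ₂ cos Δλ, the central angle is δ ≈ 0.354 rad (20.3°).
Interpolate at f = 1/5 with slerp weights a = sin((1−f)δ)/sin δ ≈ 0.806, b = sin(fδ)/sin δ ≈ 0.204.
p = a·p₁ + b·p₂ ≈ (0.664, 0.097, 0.741); φ = arcsin(p_z) ≈ 47.84°, λ = atan2(p_y, p_x) ≈ 8.30°.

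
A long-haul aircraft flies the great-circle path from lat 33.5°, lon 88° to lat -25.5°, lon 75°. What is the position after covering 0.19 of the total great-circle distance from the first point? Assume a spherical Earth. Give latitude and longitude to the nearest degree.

≈ lat 22°, lon 85°

From cos δ = sin φ₁ sin φ₂ + cos φ₁ cos φ₂ cos Δλ, the central angle is δ ≈ 1.052 rad (60.3°).
Interpolate at f = 0.19 with slerp weights a = sin((1−f)δ)/sin δ ≈ 0.867, b = sin(fδ)/sin δ ≈ 0.229.
p = a·p₁ + b·p₂ ≈ (0.079, 0.922, 0.380); φ = arcsin(p_z) ≈ 22.33°, λ = atan2(p_y, p_x) ≈ 85.12°.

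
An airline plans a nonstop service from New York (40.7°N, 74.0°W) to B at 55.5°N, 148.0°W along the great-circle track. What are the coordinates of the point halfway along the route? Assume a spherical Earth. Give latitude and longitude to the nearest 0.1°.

Convert each endpoint to a unit vector on the sphere (x = cos φ cos λ, y = cos φ sin λ, z = sin φ).
The central angle between the endpoints is δ = arccos(p₁·p₂) ≈ 0.856 rad (49.0°).
Interpolate at f = 1/2 with slerp weights a = sin((1−f)δ)/sin δ ≈ 0.550, b = sin(fδ)/sin δ ≈ 0.550.
p = a·p₁ + b·p₂ ≈ (-0.149, -0.565, 0.811); φ = arcsin(p_z) ≈ 54.21°, λ = atan2(p_y, p_x) ≈ -104.77°.

≈ 54.2°N, 104.8°W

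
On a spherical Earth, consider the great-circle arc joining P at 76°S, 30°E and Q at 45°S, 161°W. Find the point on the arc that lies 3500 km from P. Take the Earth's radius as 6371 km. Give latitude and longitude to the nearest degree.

≈ 72°S, 166°W

The haversine formula gives a central angle δ ≈ 1.026 rad (58.8°) between the endpoints. The total great-circle distance is δ·R ≈ 1.026 × 6371 ≈ 6537 km, so the target fraction is f = 3500/6537 ≈ 0.535.
Interpolate at f ≈ 0.535 with slerp weights a = sin((1−f)δ)/sin δ ≈ 0.537, b = sin(fδ)/sin δ ≈ 0.611.
p = a·p₁ + b·p₂ ≈ (-0.296, -0.076, -0.952); φ = arcsin(p_z) ≈ -72.22°, λ = atan2(p_y, p_x) ≈ -165.65°.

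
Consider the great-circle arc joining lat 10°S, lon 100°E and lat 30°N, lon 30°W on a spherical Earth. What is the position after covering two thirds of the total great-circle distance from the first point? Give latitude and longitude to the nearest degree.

≈ lat 29°N, lon 20°E

The haversine formula gives a central angle δ ≈ 2.259 rad (129.4°) between the endpoints.
Interpolate at f = 2/3 with slerp weights a = sin((1−f)δ)/sin δ ≈ 0.885, b = sin(fδ)/sin δ ≈ 1.292.
p = a·p₁ + b·p₂ ≈ (0.817, 0.299, 0.492); φ = arcsin(p_z) ≈ 29.48°, λ = atan2(p_y, p_x) ≈ 20.10°.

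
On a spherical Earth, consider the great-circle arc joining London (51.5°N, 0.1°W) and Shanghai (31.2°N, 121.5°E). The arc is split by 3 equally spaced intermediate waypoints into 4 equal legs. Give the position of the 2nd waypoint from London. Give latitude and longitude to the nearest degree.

≈ (60°N, 76°E)

Convert each endpoint to a unit vector on the sphere (x = cos φ cos λ, y = cos φ sin λ, z = sin φ).
The central angle between the endpoints is δ = arccos(p₁·p₂) ≈ 1.444 rad (82.7°).
Interpolate at f = 2/4 with slerp weights a = sin((1−f)δ)/sin δ ≈ 0.666, b = sin(fδ)/sin δ ≈ 0.666.
p = a·p₁ + b·p₂ ≈ (0.117, 0.485, 0.867); φ = arcsin(p_z) ≈ 60.06°, λ = atan2(p_y, p_x) ≈ 76.44°.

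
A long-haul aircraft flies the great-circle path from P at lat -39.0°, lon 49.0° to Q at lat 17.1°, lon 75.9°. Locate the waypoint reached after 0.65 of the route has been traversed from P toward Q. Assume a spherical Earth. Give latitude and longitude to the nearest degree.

From cos δ = sin φ₁ sin φ₂ + cos φ₁ cos φ₂ cos Δλ, the central angle is δ ≈ 1.073 rad (61.5°).
Interpolate at f = 0.65 with slerp weights a = sin((1−f)δ)/sin δ ≈ 0.417, b = sin(fδ)/sin δ ≈ 0.731.
p = a·p₁ + b·p₂ ≈ (0.383, 0.922, -0.048); φ = arcsin(p_z) ≈ -2.74°, λ = atan2(p_y, p_x) ≈ 67.45°.

≈ lat -3°, lon 67°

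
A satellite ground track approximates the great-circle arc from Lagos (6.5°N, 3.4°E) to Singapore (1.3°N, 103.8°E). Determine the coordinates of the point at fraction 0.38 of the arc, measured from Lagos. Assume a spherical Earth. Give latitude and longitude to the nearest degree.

≈ 7°N, 42°E

From cos δ = sin φ₁ sin φ₂ + cos φ₁ cos φ₂ cos Δλ, the central angle is δ ≈ 1.748 rad (100.2°).
Interpolate at f = 0.38 with slerp weights a = sin((1−f)δ)/sin δ ≈ 0.898, b = sin(fδ)/sin δ ≈ 0.626.
p = a·p₁ + b·p₂ ≈ (0.741, 0.661, 0.116); φ = arcsin(p_z) ≈ 6.65°, λ = atan2(p_y, p_x) ≈ 41.73°.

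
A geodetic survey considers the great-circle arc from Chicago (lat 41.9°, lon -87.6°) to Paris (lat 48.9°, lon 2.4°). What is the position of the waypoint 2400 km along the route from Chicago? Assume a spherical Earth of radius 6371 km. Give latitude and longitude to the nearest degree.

≈ lat 53°, lon -60°

Convert each endpoint to a unit vector on the sphere (x = cos φ cos λ, y = cos φ sin λ, z = sin φ).
The central angle between the endpoints is δ = arccos(p₁·p₂) ≈ 1.043 rad (59.8°). The total great-circle distance is δ·R ≈ 1.043 × 6371 ≈ 6648 km, so the target fraction is f = 2400/6648 ≈ 0.361.
Interpolate at f ≈ 0.361 with slerp weights a = sin((1−f)δ)/sin δ ≈ 0.716, b = sin(fδ)/sin δ ≈ 0.426.
p = a·p₁ + b·p₂ ≈ (0.302, -0.520, 0.799); φ = arcsin(p_z) ≈ 53.01°, λ = atan2(p_y, p_x) ≈ -59.88°.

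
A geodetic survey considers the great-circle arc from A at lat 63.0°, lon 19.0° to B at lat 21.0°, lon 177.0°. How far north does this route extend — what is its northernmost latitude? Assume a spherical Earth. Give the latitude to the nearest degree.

The great circle lies in the plane with unit normal n̂ = (p₁ × p₂)/|p₁ × p₂|.
Here n̂_z ≈ +0.159; the vertex latitude is φ_max = arccos|n̂_z| ≈ 80.8°.
Check via Clairaut: cos φ_max = |cos φ₁| · sin C = cos(63.0°)·sin(20.5°) ≈ 0.159, again giving ≈ 80.8°.

≈ 81°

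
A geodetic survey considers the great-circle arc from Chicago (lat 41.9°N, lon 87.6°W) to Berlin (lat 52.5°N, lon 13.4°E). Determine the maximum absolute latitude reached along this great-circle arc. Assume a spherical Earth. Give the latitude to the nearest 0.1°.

≈ 60.2°N

The great circle lies in the plane with unit normal n̂ = (p₁ × p₂)/|p₁ × p₂|.
Here n̂_z ≈ +0.496; the vertex latitude is φ_max = arccos|n̂_z| ≈ 60.2°.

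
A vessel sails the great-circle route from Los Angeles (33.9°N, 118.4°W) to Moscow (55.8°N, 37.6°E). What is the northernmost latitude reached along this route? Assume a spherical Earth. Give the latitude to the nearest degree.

≈ 79°N

The great circle lies in the plane with unit normal n̂ = (p₁ × p₂)/|p₁ × p₂|.
Here n̂_z ≈ +0.190; the vertex latitude is φ_max = arccos|n̂_z| ≈ 79.1°.
Check via Clairaut: cos φ_max = |cos φ₁| · sin C = cos(33.9°)·sin(13.2°) ≈ 0.190, again giving ≈ 79.1°.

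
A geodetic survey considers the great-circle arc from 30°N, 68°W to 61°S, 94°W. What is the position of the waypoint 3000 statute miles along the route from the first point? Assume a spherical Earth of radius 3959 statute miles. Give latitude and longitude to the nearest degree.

≈ 13°S, 77°W

Write both endpoints as unit vectors p₁, p₂ with components (cos φ cos λ, cos φ sin λ, sin φ).
The central angle between the endpoints is δ = arccos(p₁·p₂) ≈ 1.631 rad (93.4°). The total great-circle distance is δ·R ≈ 1.631 × 3959 ≈ 6456 mi, so the target fraction is f = 3000/6456 ≈ 0.465.
Interpolate at f ≈ 0.465 with slerp weights a = sin((1−f)δ)/sin δ ≈ 0.768, b = sin(fδ)/sin δ ≈ 0.689.
p = a·p₁ + b·p₂ ≈ (0.226, -0.949, -0.218); φ = arcsin(p_z) ≈ -12.61°, λ = atan2(p_y, p_x) ≈ -76.62°.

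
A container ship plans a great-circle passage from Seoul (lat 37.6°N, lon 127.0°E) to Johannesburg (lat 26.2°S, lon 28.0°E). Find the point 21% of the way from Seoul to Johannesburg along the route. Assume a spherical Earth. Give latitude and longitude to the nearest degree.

≈ lat 28°N, lon 101°E

Write both endpoints as unit vectors p₁, p₂ with components (cos φ cos λ, cos φ sin λ, sin φ).
The central angle between the endpoints is δ = arccos(p₁·p₂) ≈ 1.961 rad (112.4°).
Interpolate at f = 0.21 with slerp weights a = sin((1−f)δ)/sin δ ≈ 1.081, b = sin(fδ)/sin δ ≈ 0.433.
p = a·p₁ + b·p₂ ≈ (-0.173, 0.866, 0.469); φ = arcsin(p_z) ≈ 27.94°, λ = atan2(p_y, p_x) ≈ 101.26°.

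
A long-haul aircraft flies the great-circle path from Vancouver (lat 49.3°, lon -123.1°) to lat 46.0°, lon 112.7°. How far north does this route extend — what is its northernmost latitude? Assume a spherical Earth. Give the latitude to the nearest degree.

≈ 67°

The great circle lies in the plane with unit normal n̂ = (p₁ × p₂)/|p₁ × p₂|.
Here n̂_z ≈ -0.392; the vertex latitude is φ_max = arccos|n̂_z| ≈ 66.9°.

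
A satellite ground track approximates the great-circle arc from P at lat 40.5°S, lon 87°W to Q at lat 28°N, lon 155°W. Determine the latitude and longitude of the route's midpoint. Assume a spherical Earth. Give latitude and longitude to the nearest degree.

Convert each endpoint to a unit vector on the sphere (x = cos φ cos λ, y = cos φ sin λ, z = sin φ).
The central angle between the endpoints is δ = arccos(p₁·p₂) ≈ 1.624 rad (93.1°).
Interpolate at f = 1/2 with slerp weights a = sin((1−f)δ)/sin δ ≈ 0.727, b = sin(fδ)/sin δ ≈ 0.727.
p = a·p₁ + b·p₂ ≈ (-0.553, -0.823, -0.131); φ = arcsin(p_z) ≈ -7.52°, λ = atan2(p_y, p_x) ≈ -123.88°.

≈ lat 8°S, lon 124°W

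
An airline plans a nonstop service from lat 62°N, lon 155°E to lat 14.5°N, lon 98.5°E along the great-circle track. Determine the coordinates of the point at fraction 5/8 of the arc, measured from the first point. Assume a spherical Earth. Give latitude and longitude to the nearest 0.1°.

≈ lat 34.9°N, lon 110.8°E

Write both endpoints as unit vectors p₁, p₂ with components (cos φ cos λ, cos φ sin λ, sin φ).
The central angle between the endpoints is δ = arccos(p₁·p₂) ≈ 1.079 rad (61.8°).
Interpolate at f = 5/8 with slerp weights a = sin((1−f)δ)/sin δ ≈ 0.447, b = sin(fδ)/sin δ ≈ 0.708.
p = a·p₁ + b·p₂ ≈ (-0.291, 0.767, 0.572); φ = arcsin(p_z) ≈ 34.87°, λ = atan2(p_y, p_x) ≈ 110.81°.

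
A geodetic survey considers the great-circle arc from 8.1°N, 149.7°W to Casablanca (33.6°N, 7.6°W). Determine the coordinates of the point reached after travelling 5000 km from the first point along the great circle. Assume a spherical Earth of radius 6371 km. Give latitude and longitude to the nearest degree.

From cos δ = sin φ₁ sin φ₂ + cos φ₁ cos φ₂ cos Δλ, the central angle is δ ≈ 2.181 rad (124.9°). The total great-circle distance is δ·R ≈ 2.181 × 6371 ≈ 13893 km, so the target fraction is f = 5000/13893 ≈ 0.360.
Interpolate at f ≈ 0.360 with slerp weights a = sin((1−f)δ)/sin δ ≈ 1.201, b = sin(fδ)/sin δ ≈ 0.862.
p = a·p₁ + b·p₂ ≈ (-0.315, -0.695, 0.646); φ = arcsin(p_z) ≈ 40.26°, λ = atan2(p_y, p_x) ≈ -114.39°.

≈ 40°N, 114°W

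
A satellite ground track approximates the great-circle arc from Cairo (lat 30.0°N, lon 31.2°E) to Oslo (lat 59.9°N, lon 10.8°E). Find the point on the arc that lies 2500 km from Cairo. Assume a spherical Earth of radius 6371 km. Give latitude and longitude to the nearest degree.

≈ lat 51°N, lon 20°E

Convert each endpoint to a unit vector on the sphere (x = cos φ cos λ, y = cos φ sin λ, z = sin φ).
The central angle between the endpoints is δ = arccos(p₁·p₂) ≈ 0.574 rad (32.9°). The total great-circle distance is δ·R ≈ 0.574 × 6371 ≈ 3658 km, so the target fraction is f = 2500/3658 ≈ 0.683.
Interpolate at f ≈ 0.683 with slerp weights a = sin((1−f)δ)/sin δ ≈ 0.333, b = sin(fδ)/sin δ ≈ 0.704.
p = a·p₁ + b·p₂ ≈ (0.593, 0.215, 0.776); φ = arcsin(p_z) ≈ 50.85°, λ = atan2(p_y, p_x) ≈ 19.96°.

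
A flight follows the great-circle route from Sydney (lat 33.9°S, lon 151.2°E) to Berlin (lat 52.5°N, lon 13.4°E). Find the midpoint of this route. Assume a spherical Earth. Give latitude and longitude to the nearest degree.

Convert each endpoint to a unit vector on the sphere (x = cos φ cos λ, y = cos φ sin λ, z = sin φ).
The central angle between the endpoints is δ = arccos(p₁·p₂) ≈ 2.527 rad (144.8°).
Interpolate at f = 1/2 with slerp weights a = sin((1−f)δ)/sin δ ≈ 1.652, b = sin(fδ)/sin δ ≈ 1.652.
p = a·p₁ + b·p₂ ≈ (-0.223, 0.894, 0.389); φ = arcsin(p_z) ≈ 22.91°, λ = atan2(p_y, p_x) ≈ 104.03°.

≈ lat 23°N, lon 104°E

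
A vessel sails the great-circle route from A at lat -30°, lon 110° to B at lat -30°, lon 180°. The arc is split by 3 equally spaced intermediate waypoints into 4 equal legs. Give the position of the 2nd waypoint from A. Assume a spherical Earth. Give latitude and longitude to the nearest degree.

≈ lat -35°, lon 145°

From cos δ = sin φ₁ sin φ₂ + cos φ₁ cos φ₂ cos Δλ, the central angle is δ ≈ 1.040 rad (59.6°).
Interpolate at f = 2/4 with slerp weights a = sin((1−f)δ)/sin δ ≈ 0.576, b = sin(fδ)/sin δ ≈ 0.576.
p = a·p₁ + b·p₂ ≈ (-0.670, 0.469, -0.576); φ = arcsin(p_z) ≈ -35.18°, λ = atan2(p_y, p_x) ≈ 145.00°.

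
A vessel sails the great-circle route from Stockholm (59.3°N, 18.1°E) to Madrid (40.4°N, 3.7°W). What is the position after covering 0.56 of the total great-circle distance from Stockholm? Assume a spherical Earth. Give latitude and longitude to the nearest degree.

≈ (49°N, 4°E)

Convert each endpoint to a unit vector on the sphere (x = cos φ cos λ, y = cos φ sin λ, z = sin φ).
The central angle between the endpoints is δ = arccos(p₁·p₂) ≈ 0.407 rad (23.3°).
Interpolate at f = 0.56 with slerp weights a = sin((1−f)δ)/sin δ ≈ 0.450, b = sin(fδ)/sin δ ≈ 0.571.
p = a·p₁ + b·p₂ ≈ (0.652, 0.043, 0.757); φ = arcsin(p_z) ≈ 49.19°, λ = atan2(p_y, p_x) ≈ 3.80°.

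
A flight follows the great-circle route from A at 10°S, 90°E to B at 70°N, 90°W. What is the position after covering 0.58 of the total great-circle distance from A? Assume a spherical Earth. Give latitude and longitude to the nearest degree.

≈ 60°N, 90°E

From cos δ = sin φ₁ sin φ₂ + cos φ₁ cos φ₂ cos Δλ, the central angle is δ ≈ 2.094 rad (120.0°).
Interpolate at f = 0.58 with slerp weights a = sin((1−f)δ)/sin δ ≈ 0.890, b = sin(fδ)/sin δ ≈ 1.082.
p = a·p₁ + b·p₂ ≈ (0.000, 0.506, 0.863); φ = arcsin(p_z) ≈ 59.60°, λ = atan2(p_y, p_x) ≈ 90.00°.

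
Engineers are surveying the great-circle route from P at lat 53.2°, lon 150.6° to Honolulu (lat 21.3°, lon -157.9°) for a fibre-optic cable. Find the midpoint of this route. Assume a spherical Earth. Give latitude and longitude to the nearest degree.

The haversine formula gives a central angle δ ≈ 0.879 rad (50.3°) between the endpoints.
Interpolate at f = 1/2 with slerp weights a = sin((1−f)δ)/sin δ ≈ 0.552, b = sin(fδ)/sin δ ≈ 0.552.
p = a·p₁ + b·p₂ ≈ (-0.765, -0.031, 0.643); φ = arcsin(p_z) ≈ 40.02°, λ = atan2(p_y, p_x) ≈ -177.67°.

≈ lat 40°, lon -178°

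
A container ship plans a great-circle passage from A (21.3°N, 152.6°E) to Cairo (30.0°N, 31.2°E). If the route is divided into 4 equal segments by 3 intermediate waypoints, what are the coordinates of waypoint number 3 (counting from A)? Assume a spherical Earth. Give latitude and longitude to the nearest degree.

≈ (42°N, 60°E)

Convert each endpoint to a unit vector on the sphere (x = cos φ cos λ, y = cos φ sin λ, z = sin φ).
The central angle between the endpoints is δ = arccos(p₁·p₂) ≈ 1.812 rad (103.8°).
Interpolate at f = 3/4 with slerp weights a = sin((1−f)δ)/sin δ ≈ 0.451, b = sin(fδ)/sin δ ≈ 1.007.
p = a·p₁ + b·p₂ ≈ (0.373, 0.645, 0.667); φ = arcsin(p_z) ≈ 41.84°, λ = atan2(p_y, p_x) ≈ 59.96°.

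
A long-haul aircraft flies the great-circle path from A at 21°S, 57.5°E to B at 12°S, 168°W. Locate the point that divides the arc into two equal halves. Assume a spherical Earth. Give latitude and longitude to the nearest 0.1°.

≈ 37.4°S, 127.9°E

Write both endpoints as unit vectors p₁, p₂ with components (cos φ cos λ, cos φ sin λ, sin φ).
The central angle between the endpoints is δ = arccos(p₁·p₂) ≈ 2.172 rad (124.4°).
Interpolate at f = 1/2 with slerp weights a = sin((1−f)δ)/sin δ ≈ 1.073, b = sin(fδ)/sin δ ≈ 1.073.
p = a·p₁ + b·p₂ ≈ (-0.488, 0.627, -0.607); φ = arcsin(p_z) ≈ -37.41°, λ = atan2(p_y, p_x) ≈ 127.93°.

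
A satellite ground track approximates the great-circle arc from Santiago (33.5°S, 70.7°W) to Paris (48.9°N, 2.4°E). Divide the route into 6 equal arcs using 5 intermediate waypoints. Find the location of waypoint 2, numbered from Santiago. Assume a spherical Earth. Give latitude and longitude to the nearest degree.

≈ (5°S, 49°W)

From cos δ = sin φ₁ sin φ₂ + cos φ₁ cos φ₂ cos Δλ, the central angle is δ ≈ 1.830 rad (104.9°).
Interpolate at f = 2/6 with slerp weights a = sin((1−f)δ)/sin δ ≈ 0.972, b = sin(fδ)/sin δ ≈ 0.593.
p = a·p₁ + b·p₂ ≈ (0.657, -0.748, -0.090); φ = arcsin(p_z) ≈ -5.14°, λ = atan2(p_y, p_x) ≈ -48.72°.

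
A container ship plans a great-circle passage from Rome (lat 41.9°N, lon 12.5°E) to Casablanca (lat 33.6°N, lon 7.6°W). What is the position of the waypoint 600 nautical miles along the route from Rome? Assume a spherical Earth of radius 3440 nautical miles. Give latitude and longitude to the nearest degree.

From cos δ = sin φ₁ sin φ₂ + cos φ₁ cos φ₂ cos Δλ, the central angle is δ ≈ 0.312 rad (17.9°). The total great-circle distance is δ·R ≈ 0.312 × 3440 ≈ 1073 nmi, so the target fraction is f = 600/1073 ≈ 0.559.
Interpolate at f ≈ 0.559 with slerp weights a = sin((1−f)δ)/sin δ ≈ 0.447, b = sin(fδ)/sin δ ≈ 0.566.
p = a·p₁ + b·p₂ ≈ (0.791, 0.010, 0.611); φ = arcsin(p_z) ≈ 37.68°, λ = atan2(p_y, p_x) ≈ 0.70°.

≈ lat 38°N, lon 1°E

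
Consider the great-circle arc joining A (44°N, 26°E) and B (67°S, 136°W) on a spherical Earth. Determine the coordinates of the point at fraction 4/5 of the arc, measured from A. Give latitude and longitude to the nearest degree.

The haversine formula gives a central angle δ ≈ 2.706 rad (155.1°) between the endpoints.
Interpolate at f = 4/5 with slerp weights a = sin((1−f)δ)/sin δ ≈ 1.222, b = sin(fδ)/sin δ ≈ 1.965.
p = a·p₁ + b·p₂ ≈ (0.238, -0.148, -0.960); φ = arcsin(p_z) ≈ -73.74°, λ = atan2(p_y, p_x) ≈ -31.92°.

≈ (74°S, 32°W)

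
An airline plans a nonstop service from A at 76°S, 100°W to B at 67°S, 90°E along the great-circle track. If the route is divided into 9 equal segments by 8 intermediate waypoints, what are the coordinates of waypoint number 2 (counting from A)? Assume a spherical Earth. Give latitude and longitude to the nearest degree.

≈ 84°S, 109°W

Convert each endpoint to a unit vector on the sphere (x = cos φ cos λ, y = cos φ sin λ, z = sin φ).
The central angle between the endpoints is δ = arccos(p₁·p₂) ≈ 0.643 rad (36.9°).
Interpolate at f = 2/9 with slerp weights a = sin((1−f)δ)/sin δ ≈ 0.800, b = sin(fδ)/sin δ ≈ 0.238.
p = a·p₁ + b·p₂ ≈ (-0.034, -0.098, -0.995); φ = arcsin(p_z) ≈ -84.07°, λ = atan2(p_y, p_x) ≈ -108.97°.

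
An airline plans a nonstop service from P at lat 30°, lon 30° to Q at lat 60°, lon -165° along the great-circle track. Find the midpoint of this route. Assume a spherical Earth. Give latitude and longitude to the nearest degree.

From cos δ = sin φ₁ sin φ₂ + cos φ₁ cos φ₂ cos Δλ, the central angle is δ ≈ 1.556 rad (89.2°).
Interpolate at f = 1/2 with slerp weights a = sin((1−f)δ)/sin δ ≈ 0.702, b = sin(fδ)/sin δ ≈ 0.702.
p = a·p₁ + b·p₂ ≈ (0.187, 0.213, 0.959); φ = arcsin(p_z) ≈ 73.51°, λ = atan2(p_y, p_x) ≈ 48.67°.

≈ lat 74°, lon 49°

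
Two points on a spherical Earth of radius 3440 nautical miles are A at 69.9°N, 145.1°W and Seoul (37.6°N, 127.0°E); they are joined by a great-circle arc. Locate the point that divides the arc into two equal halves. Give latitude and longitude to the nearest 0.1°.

≈ 60.5°N, 150.1°E

Convert each endpoint to a unit vector on the sphere (x = cos φ cos λ, y = cos φ sin λ, z = sin φ).
The central angle between the endpoints is δ = arccos(p₁·p₂) ≈ 0.948 rad (54.3°).
Interpolate at f = 1/2 with slerp weights a = sin((1−f)δ)/sin δ ≈ 0.562, b = sin(fδ)/sin δ ≈ 0.562.
p = a·p₁ + b·p₂ ≈ (-0.426, 0.245, 0.871); φ = arcsin(p_z) ≈ 60.54°, λ = atan2(p_y, p_x) ≈ 150.11°.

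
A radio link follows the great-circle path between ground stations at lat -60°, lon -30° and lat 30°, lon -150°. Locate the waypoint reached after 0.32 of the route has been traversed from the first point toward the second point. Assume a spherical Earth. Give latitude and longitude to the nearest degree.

≈ lat -44°, lon -97°

From cos δ = sin φ₁ sin φ₂ + cos φ₁ cos φ₂ cos Δλ, the central angle is δ ≈ 2.278 rad (130.5°).
Interpolate at f = 0.32 with slerp weights a = sin((1−f)δ)/sin δ ≈ 1.315, b = sin(fδ)/sin δ ≈ 0.876.
p = a·p₁ + b·p₂ ≈ (-0.088, -0.708, -0.701); φ = arcsin(p_z) ≈ -44.49°, λ = atan2(p_y, p_x) ≈ -97.05°.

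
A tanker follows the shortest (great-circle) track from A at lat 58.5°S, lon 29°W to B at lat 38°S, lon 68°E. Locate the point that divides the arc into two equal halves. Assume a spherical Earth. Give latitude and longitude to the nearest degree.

≈ lat 59°S, lon 32°E

Write both endpoints as unit vectors p₁, p₂ with components (cos φ cos λ, cos φ sin λ, sin φ).
The central angle between the endpoints is δ = arccos(p₁·p₂) ≈ 1.076 rad (61.7°).
Interpolate at f = 1/2 with slerp weights a = sin((1−f)δ)/sin δ ≈ 0.582, b = sin(fδ)/sin δ ≈ 0.582.
p = a·p₁ + b·p₂ ≈ (0.438, 0.278, -0.855); φ = arcsin(p_z) ≈ -58.75°, λ = atan2(p_y, p_x) ≈ 32.40°.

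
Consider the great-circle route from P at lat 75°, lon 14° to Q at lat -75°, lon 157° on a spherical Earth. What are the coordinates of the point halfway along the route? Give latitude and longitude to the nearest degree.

≈ lat 0°, lon 86°

Convert each endpoint to a unit vector on the sphere (x = cos φ cos λ, y = cos φ sin λ, z = sin φ).
The central angle between the endpoints is δ = arccos(p₁·p₂) ≈ 2.977 rad (170.6°).
Interpolate at f = 1/2 with slerp weights a = sin((1−f)δ)/sin δ ≈ 6.088, b = sin(fδ)/sin δ ≈ 6.088.
p = a·p₁ + b·p₂ ≈ (0.078, 0.997, 0.000); φ = arcsin(p_z) ≈ 0.00°, λ = atan2(p_y, p_x) ≈ 85.50°.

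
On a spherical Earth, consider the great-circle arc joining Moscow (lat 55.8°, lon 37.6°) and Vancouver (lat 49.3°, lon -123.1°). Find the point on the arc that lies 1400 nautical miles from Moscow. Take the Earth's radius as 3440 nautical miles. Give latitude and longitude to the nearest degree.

≈ lat 78°, lon 13°

Write both endpoints as unit vectors p₁, p₂ with components (cos φ cos λ, cos φ sin λ, sin φ).
The central angle between the endpoints is δ = arccos(p₁·p₂) ≈ 1.286 rad (73.7°). The total great-circle distance is δ·R ≈ 1.286 × 3440 ≈ 4423 nmi, so the target fraction is f = 1400/4423 ≈ 0.317.
Interpolate at f ≈ 0.317 with slerp weights a = sin((1−f)δ)/sin δ ≈ 0.802, b = sin(fδ)/sin δ ≈ 0.412.
p = a·p₁ + b·p₂ ≈ (0.210, 0.050, 0.976); φ = arcsin(p_z) ≈ 77.51°, λ = atan2(p_y, p_x) ≈ 13.33°.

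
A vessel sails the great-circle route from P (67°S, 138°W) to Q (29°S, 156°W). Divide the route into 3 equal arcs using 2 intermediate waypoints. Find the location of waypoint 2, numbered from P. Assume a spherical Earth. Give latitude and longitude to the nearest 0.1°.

Convert each endpoint to a unit vector on the sphere (x = cos φ cos λ, y = cos φ sin λ, z = sin φ).
The central angle between the endpoints is δ = arccos(p₁·p₂) ≈ 0.690 rad (39.5°).
Interpolate at f = 2/3 with slerp weights a = sin((1−f)δ)/sin δ ≈ 0.358, b = sin(fδ)/sin δ ≈ 0.697.
p = a·p₁ + b·p₂ ≈ (-0.661, -0.342, -0.668); φ = arcsin(p_z) ≈ -41.90°, λ = atan2(p_y, p_x) ≈ -152.67°.

≈ (41.9°S, 152.7°W)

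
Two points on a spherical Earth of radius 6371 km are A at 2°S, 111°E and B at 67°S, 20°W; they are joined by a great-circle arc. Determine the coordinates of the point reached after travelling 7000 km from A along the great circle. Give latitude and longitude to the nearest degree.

From cos δ = sin φ₁ sin φ₂ + cos φ₁ cos φ₂ cos Δλ, the central angle is δ ≈ 1.797 rad (102.9°). The total great-circle distance is δ·R ≈ 1.797 × 6371 ≈ 11447 km, so the target fraction is f = 7000/11447 ≈ 0.612.
Interpolate at f ≈ 0.612 with slerp weights a = sin((1−f)δ)/sin δ ≈ 0.659, b = sin(fδ)/sin δ ≈ 0.914.
p = a·p₁ + b·p₂ ≈ (0.099, 0.493, -0.864); φ = arcsin(p_z) ≈ -59.80°, λ = atan2(p_y, p_x) ≈ 78.61°.

≈ 60°S, 79°E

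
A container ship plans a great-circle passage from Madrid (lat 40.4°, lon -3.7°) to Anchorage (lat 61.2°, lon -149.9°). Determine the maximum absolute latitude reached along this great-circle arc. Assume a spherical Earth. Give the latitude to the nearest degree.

≈ 78°

The great circle lies in the plane with unit normal n̂ = (p₁ × p₂)/|p₁ × p₂|.
Here n̂_z ≈ -0.212; the vertex latitude is φ_max = arccos|n̂_z| ≈ 77.8°.
Check via Clairaut: cos φ_max = |cos φ₁| · sin C = cos(40.4°)·sin(16.1°) ≈ 0.212, again giving ≈ 77.8°.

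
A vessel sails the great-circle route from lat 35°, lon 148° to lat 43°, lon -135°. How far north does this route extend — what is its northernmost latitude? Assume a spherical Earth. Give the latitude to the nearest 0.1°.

≈ 46.7°

The great circle lies in the plane with unit normal n̂ = (p₁ × p₂)/|p₁ × p₂|.
Here n̂_z ≈ +0.686; the vertex latitude is φ_max = arccos|n̂_z| ≈ 46.7°.
Check via Clairaut: cos φ_max = |cos φ₁| · sin C = cos(35.0°)·sin(56.9°) ≈ 0.686, again giving ≈ 46.7°.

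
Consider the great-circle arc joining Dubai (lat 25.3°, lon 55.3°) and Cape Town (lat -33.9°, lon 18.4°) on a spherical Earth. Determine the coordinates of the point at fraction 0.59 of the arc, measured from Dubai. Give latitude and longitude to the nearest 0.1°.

Convert each endpoint to a unit vector on the sphere (x = cos φ cos λ, y = cos φ sin λ, z = sin φ).
The central angle between the endpoints is δ = arccos(p₁·p₂) ≈ 1.201 rad (68.8°).
Interpolate at f = 0.59 with slerp weights a = sin((1−f)δ)/sin δ ≈ 0.507, b = sin(fδ)/sin δ ≈ 0.698.
p = a·p₁ + b·p₂ ≈ (0.811, 0.560, -0.173); φ = arcsin(p_z) ≈ -9.94°, λ = atan2(p_y, p_x) ≈ 34.62°.

≈ lat -9.9°, lon 34.6°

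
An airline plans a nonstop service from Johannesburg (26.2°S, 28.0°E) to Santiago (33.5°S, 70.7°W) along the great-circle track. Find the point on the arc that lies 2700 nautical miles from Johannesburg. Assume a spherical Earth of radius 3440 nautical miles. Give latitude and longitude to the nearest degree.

≈ 42°S, 24°W

Convert each endpoint to a unit vector on the sphere (x = cos φ cos λ, y = cos φ sin λ, z = sin φ).
The central angle between the endpoints is δ = arccos(p₁·p₂) ≈ 1.440 rad (82.5°). The total great-circle distance is δ·R ≈ 1.440 × 3440 ≈ 4953 nmi, so the target fraction is f = 2700/4953 ≈ 0.545.
Interpolate at f ≈ 0.545 with slerp weights a = sin((1−f)δ)/sin δ ≈ 0.614, b = sin(fδ)/sin δ ≈ 0.713.
p = a·p₁ + b·p₂ ≈ (0.683, -0.302, -0.665); φ = arcsin(p_z) ≈ -41.66°, λ = atan2(p_y, p_x) ≈ -23.86°.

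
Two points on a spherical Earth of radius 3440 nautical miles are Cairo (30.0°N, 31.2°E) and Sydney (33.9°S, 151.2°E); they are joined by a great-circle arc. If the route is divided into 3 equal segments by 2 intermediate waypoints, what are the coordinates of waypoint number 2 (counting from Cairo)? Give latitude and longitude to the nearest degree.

≈ 16°S, 107°E

From cos δ = sin φ₁ sin φ₂ + cos φ₁ cos φ₂ cos Δλ, the central angle is δ ≈ 2.263 rad (129.7°).
Interpolate at f = 2/3 with slerp weights a = sin((1−f)δ)/sin δ ≈ 0.890, b = sin(fδ)/sin δ ≈ 1.297.
p = a·p₁ + b·p₂ ≈ (-0.284, 0.918, -0.278); φ = arcsin(p_z) ≈ -16.16°, λ = atan2(p_y, p_x) ≈ 107.20°.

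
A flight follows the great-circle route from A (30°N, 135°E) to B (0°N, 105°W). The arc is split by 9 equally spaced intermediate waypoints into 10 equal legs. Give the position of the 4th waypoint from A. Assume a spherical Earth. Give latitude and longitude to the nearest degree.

Convert each endpoint to a unit vector on the sphere (x = cos φ cos λ, y = cos φ sin λ, z = sin φ).
The central angle between the endpoints is δ = arccos(p₁·p₂) ≈ 2.019 rad (115.7°).
Interpolate at f = 4/10 with slerp weights a = sin((1−f)δ)/sin δ ≈ 1.038, b = sin(fδ)/sin δ ≈ 0.802.
p = a·p₁ + b·p₂ ≈ (-0.843, -0.138, 0.519); φ = arcsin(p_z) ≈ 31.28°, λ = atan2(p_y, p_x) ≈ -170.68°.

≈ (31°N, 171°W)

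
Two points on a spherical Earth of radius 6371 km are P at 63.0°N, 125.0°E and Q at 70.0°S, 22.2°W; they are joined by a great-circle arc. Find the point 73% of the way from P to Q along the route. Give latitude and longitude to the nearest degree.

The haversine formula gives a central angle δ ≈ 2.887 rad (165.4°) between the endpoints.
Interpolate at f = 0.73 with slerp weights a = sin((1−f)δ)/sin δ ≈ 2.792, b = sin(fδ)/sin δ ≈ 3.413.
p = a·p₁ + b·p₂ ≈ (0.354, 0.597, -0.720); φ = arcsin(p_z) ≈ -46.04°, λ = atan2(p_y, p_x) ≈ 59.35°.

≈ 46°S, 59°E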